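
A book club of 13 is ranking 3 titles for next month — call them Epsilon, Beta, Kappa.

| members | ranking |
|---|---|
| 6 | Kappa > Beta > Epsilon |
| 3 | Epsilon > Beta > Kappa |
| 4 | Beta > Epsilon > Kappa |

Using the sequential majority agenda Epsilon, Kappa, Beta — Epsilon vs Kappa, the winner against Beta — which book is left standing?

Beta

Round 1: Epsilon vs Kappa — 7–6, Epsilon advances.
Round 2: Epsilon vs Beta — 3–10, Beta advances.
Beta survives the agenda.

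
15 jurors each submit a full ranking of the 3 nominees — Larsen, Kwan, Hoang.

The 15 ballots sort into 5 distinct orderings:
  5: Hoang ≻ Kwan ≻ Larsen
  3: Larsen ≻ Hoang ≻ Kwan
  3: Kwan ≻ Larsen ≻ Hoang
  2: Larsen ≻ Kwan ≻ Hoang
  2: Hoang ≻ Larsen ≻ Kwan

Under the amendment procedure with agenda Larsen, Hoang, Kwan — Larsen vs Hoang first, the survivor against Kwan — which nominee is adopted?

Kwan

Round 1: Larsen vs Hoang — 8–7, Larsen advances.
Round 2: Larsen vs Kwan — 7–8, Kwan advances.
The agenda winner is Kwan.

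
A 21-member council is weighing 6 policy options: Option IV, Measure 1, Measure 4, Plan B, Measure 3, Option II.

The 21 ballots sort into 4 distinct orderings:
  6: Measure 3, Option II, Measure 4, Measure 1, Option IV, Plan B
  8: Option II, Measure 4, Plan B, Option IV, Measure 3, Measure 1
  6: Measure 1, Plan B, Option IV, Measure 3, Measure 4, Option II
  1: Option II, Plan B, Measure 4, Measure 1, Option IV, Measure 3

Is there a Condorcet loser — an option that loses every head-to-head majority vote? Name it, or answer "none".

none

Pairwise majorities:
Option IV vs Measure 1: 8 for Option IV, 13 for Measure 1 — Measure 1 by 13–8.
Option IV vs Measure 4: 6 to 15, Measure 4.
Option IV vs Plan B: 6 for Option IV, 15 for Plan B — Plan B by 15–6.
Option IV–Measure 3: Option IV 15–6.
Option IV vs Option II: Option IV is ranked higher on 6 ballots, Option II on 15. Option II wins 15–6.
Measure 1 vs Measure 4: Measure 1 preferred on 6 ballots; Measure 4 wins 15–6.
Measure 1–Plan B: Measure 1 12–9.
Measure 1 vs Measure 3: Measure 1 is ranked higher on 6+1 = 7 ballots, Measure 3 on 14. Measure 3 wins 14–7.
Measure 1 vs Option II: Option II, 15–6.
Measure 4 vs Plan B: Measure 4, 14–7.
Measure 4 vs Measure 3: Measure 4 preferred on 8+1 = 9 ballots; Measure 3 wins 12–9.
Measure 4–Option II: Option II 15–6.
Plan B–Measure 3: Plan B 15–6.
Plan B vs Option II: 6 to 15, Option II.
Measure 3 vs Option II: Measure 3 preferred on 6+6 = 12 ballots; Measure 3 wins 12–9.
No option is winless: Option IV beats Measure 3; Measure 1 beats Option IV; Measure 4 beats Option IV; Plan B beats Option IV; Measure 3 beats Measure 1; Option II beats Option IV. There is no Condorcet loser.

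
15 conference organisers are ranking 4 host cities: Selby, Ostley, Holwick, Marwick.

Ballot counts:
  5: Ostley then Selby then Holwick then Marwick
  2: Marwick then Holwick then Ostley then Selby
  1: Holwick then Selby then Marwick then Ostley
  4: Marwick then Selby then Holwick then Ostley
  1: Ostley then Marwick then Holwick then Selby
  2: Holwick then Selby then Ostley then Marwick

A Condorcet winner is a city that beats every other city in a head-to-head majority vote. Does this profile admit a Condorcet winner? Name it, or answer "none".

none

Pairwise majorities:
Selby vs Ostley: Ostley, 8–7.
Selby–Holwick: Selby 9–6.
Selby vs Marwick: Selby, 8–7.
Ostley–Holwick: Holwick 9–6.
Ostley–Marwick: Ostley 8–7.
Holwick vs Marwick: Holwick, 8–7.
No city is unbeaten: Selby loses to Ostley; Ostley loses to Holwick; Holwick loses to Selby; Marwick loses to Selby. In particular Selby > Holwick > Ostley > Selby is a majority cycle — no Condorcet winner exists.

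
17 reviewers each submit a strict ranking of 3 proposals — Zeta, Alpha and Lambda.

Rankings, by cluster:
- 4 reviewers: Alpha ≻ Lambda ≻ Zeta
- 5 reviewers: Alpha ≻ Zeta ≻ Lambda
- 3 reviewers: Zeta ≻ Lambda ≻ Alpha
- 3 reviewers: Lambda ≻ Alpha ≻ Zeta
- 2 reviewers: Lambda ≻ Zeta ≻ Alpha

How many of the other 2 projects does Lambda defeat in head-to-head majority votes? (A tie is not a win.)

Lambda against each rival (17 reviewers):
Lambda vs Zeta: Lambda, 9–8.
Lambda vs Alpha: Alpha wins 9–8.
Lambda beats Zeta; loses to Alpha — 1 pairwise win.

1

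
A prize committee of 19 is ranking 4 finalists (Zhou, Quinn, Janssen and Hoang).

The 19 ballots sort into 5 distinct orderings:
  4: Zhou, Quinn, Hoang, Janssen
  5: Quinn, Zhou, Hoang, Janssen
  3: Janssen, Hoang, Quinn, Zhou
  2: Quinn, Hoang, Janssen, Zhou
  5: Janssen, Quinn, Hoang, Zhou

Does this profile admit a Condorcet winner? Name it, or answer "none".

Check each pair by majority over 19 ballots:
Zhou vs Quinn: 4 for Zhou, 15 for Quinn — Quinn by 15–4.
Zhou vs Janssen: 9 to 10, Janssen.
Zhou vs Hoang: Zhou preferred on 4+5 = 9 ballots; Hoang wins 10–9.
Quinn vs Janssen: Quinn preferred on 4+5+2 = 11 ballots; Quinn wins 11–8.
Quinn vs Hoang: Quinn is ranked higher on 4+5+2+5 = 16 ballots, Hoang on 3. Quinn wins 16–3.
Janssen vs Hoang: Janssen preferred on 3+5 = 8 ballots; Hoang wins 11–8.
Quinn beats each of Zhou, Janssen, Hoang — Quinn is the Condorcet winner.

Quinn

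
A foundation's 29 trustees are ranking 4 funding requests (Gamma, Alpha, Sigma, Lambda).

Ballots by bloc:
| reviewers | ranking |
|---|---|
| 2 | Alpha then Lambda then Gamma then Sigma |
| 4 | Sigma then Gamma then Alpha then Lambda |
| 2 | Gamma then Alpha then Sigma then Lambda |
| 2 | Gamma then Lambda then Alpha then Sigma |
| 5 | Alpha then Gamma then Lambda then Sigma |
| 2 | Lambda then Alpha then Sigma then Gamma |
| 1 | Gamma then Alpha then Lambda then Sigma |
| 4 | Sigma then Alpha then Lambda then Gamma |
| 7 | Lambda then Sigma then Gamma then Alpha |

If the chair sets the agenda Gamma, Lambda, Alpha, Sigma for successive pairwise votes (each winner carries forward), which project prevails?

Sigma

Round 1: Gamma vs Lambda — 14–15, Lambda advances.
Round 2: Lambda vs Alpha — 11–18, Alpha advances.
Round 3: Alpha vs Sigma — 14–15, Sigma advances.
The agenda winner is Sigma.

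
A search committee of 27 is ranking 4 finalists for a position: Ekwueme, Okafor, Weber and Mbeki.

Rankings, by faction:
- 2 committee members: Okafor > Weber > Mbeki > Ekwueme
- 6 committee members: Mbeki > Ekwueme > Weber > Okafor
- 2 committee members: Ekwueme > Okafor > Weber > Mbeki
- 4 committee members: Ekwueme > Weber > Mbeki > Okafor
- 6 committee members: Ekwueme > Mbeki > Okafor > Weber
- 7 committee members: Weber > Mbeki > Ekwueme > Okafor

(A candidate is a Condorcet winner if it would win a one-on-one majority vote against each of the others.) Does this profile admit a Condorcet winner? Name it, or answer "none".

none

Head-to-head results (27 committee members):
Ekwueme vs Okafor: Ekwueme preferred on 6+2+4+6+7 = 25 ballots; Ekwueme wins 25–2.
Ekwueme vs Weber: Ekwueme is ranked higher on 6+2+4+6 = 18 ballots, Weber on 9. Ekwueme wins 18–9.
Ekwueme vs Mbeki: Ekwueme is ranked higher on 2+4+6 = 12 ballots, Mbeki on 15. Mbeki wins 15–12.
Okafor vs Weber: Weber, 17–10.
Okafor vs Mbeki: Mbeki, 23–4.
Weber–Mbeki: Weber 15–12.
Each candidate drops at least one matchup (Ekwueme loses to Mbeki; Okafor loses to Ekwueme; Weber loses to Ekwueme; Mbeki loses to Weber); the cycle Ekwueme → Weber → Mbeki → Ekwueme rules out a Condorcet winner.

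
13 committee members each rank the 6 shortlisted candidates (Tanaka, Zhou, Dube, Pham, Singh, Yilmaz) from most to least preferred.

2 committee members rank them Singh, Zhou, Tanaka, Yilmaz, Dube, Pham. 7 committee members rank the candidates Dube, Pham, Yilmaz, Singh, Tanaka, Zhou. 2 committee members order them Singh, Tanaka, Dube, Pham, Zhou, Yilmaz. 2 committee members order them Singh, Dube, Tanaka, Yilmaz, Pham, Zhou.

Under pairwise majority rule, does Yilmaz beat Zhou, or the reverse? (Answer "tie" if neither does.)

Ballots ranking Yilmaz above Zhou: 7 + 2 = 9.
Ballots ranking Zhou above Yilmaz: 13 − 9 = 4.
Yilmaz wins the head-to-head 9–4.

Yilmaz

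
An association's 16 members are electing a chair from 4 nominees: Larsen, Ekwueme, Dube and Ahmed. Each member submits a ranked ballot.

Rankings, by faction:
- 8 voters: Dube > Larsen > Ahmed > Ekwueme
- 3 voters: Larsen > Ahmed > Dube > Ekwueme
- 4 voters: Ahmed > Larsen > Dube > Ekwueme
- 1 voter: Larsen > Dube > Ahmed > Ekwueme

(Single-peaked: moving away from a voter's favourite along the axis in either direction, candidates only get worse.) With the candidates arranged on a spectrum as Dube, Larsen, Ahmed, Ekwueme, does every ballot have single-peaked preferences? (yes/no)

Axis positions: Dube=1, Larsen=2, Ahmed=3, Ekwueme=4.
Faction 1 (peak Dube at position 1): ranking walks positions 1-2-3-4, expanding outward from the peak — single-peaked.
Faction 2 (peak Larsen at position 2): ranking walks positions 2-3-1-4, expanding outward from the peak — single-peaked.
Faction 3 (peak Ahmed at position 3): ranking walks positions 3-2-1-4, expanding outward from the peak — single-peaked.
Faction 4 (peak Larsen at position 2): ranking walks positions 2-1-3-4, expanding outward from the peak — single-peaked.
Every ranking is single-peaked on this axis.

yes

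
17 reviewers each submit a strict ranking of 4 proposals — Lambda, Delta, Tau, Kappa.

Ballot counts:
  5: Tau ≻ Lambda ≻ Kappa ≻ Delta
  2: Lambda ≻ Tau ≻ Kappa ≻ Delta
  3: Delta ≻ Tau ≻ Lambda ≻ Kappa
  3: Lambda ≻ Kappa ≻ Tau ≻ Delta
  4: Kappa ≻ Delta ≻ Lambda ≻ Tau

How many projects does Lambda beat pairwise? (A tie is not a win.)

Lambda against each rival (17 reviewers):
Lambda vs Delta: Lambda, 10–7.
Lambda vs Tau: Lambda preferred on 2+3+4 = 9 ballots; Lambda wins 9–8.
Lambda vs Kappa: Lambda is ranked higher on 5+2+3+3 = 13 ballots, Kappa on 4. Lambda wins 13–4.
Lambda beats Delta, Tau, Kappa — 3 pairwise wins.

3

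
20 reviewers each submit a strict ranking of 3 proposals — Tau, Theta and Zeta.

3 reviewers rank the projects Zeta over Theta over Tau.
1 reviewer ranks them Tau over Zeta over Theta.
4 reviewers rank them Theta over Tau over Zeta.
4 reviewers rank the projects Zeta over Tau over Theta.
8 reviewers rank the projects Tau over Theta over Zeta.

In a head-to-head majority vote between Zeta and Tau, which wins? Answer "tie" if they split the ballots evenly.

Tau

Ballots ranking Zeta above Tau: 3 + 4 = 7.
Ballots ranking Tau above Zeta: 20 − 7 = 13.
Tau wins the head-to-head 13–7.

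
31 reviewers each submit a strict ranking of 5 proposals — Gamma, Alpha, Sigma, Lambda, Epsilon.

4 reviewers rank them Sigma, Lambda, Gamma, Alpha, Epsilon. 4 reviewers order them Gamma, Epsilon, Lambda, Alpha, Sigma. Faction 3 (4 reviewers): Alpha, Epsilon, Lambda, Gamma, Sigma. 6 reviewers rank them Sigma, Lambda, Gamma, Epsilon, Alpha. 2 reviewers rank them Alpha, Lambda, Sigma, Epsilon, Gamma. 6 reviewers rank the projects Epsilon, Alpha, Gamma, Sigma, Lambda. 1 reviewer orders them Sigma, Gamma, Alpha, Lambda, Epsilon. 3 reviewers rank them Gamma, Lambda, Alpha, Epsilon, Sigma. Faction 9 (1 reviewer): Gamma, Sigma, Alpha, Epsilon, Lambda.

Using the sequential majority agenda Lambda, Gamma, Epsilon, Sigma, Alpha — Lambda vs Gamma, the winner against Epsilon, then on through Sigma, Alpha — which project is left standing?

Alpha

Round 1: Lambda vs Gamma — 16–15, Lambda advances.
Round 2: Lambda vs Epsilon — 16–15, Lambda advances.
Round 3: Lambda vs Sigma — 13–18, Sigma advances.
Round 4: Sigma vs Alpha — 12–19, Alpha advances.
The agenda winner is Alpha.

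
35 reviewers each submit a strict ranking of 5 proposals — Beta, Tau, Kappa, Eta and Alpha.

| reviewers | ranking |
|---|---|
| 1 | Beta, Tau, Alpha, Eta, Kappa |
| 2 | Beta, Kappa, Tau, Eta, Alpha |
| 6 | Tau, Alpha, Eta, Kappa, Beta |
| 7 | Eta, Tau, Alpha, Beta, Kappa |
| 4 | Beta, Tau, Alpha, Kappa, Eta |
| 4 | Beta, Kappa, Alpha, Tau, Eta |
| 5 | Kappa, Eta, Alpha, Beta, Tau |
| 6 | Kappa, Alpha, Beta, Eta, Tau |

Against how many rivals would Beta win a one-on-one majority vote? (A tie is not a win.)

Beta against each rival (35 reviewers):
Beta–Tau: Beta 22–13.
Beta vs Kappa: Beta is ranked higher on 1+2+7+4+4 = 18 ballots, Kappa on 17. Beta wins 18–17.
Beta vs Eta: Eta wins 18–17.
Beta vs Alpha: Beta is ranked higher on 1+2+4+4 = 11 ballots, Alpha on 24. Alpha wins 24–11.
Beta beats Tau, Kappa; loses to Eta, Alpha — 2 pairwise wins.

2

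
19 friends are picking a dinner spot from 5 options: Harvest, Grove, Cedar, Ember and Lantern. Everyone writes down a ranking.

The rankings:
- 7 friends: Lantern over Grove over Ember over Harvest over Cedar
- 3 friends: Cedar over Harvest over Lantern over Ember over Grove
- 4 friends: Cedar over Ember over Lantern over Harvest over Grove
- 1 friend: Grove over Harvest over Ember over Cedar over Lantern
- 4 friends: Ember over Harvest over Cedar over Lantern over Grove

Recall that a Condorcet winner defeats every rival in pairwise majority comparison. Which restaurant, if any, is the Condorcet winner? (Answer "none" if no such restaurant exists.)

none

Head-to-head results (19 friends):
Harvest vs Grove: 11 to 8, Harvest.
Harvest vs Cedar: 12 to 7, Harvest.
Harvest vs Ember: 3+1 = 4 for Harvest, 15 for Ember — Ember by 15–4.
Harvest vs Lantern: Harvest is ranked higher on 3+1+4 = 8 ballots, Lantern on 11. Lantern wins 11–8.
Grove vs Cedar: 7+1 = 8 for Grove, 11 for Cedar — Cedar by 11–8.
Grove vs Ember: Grove preferred on 7+1 = 8 ballots; Ember wins 11–8.
Grove vs Lantern: Grove is ranked higher on 1 ballot, Lantern on 18. Lantern wins 18–1.
Cedar vs Ember: 3+4 = 7 for Cedar, 12 for Ember — Ember by 12–7.
Cedar vs Lantern: 3+4+1+4 = 12 for Cedar, 7 for Lantern — Cedar by 12–7.
Ember vs Lantern: Ember is ranked higher on 4+1+4 = 9 ballots, Lantern on 10. Lantern wins 10–9.
No restaurant is unbeaten: Harvest loses to Ember; Grove loses to Harvest; Cedar loses to Harvest; Ember loses to Lantern; Lantern loses to Cedar. In particular Harvest beats Cedar beats Lantern beats Harvest is a majority cycle — no Condorcet winner exists.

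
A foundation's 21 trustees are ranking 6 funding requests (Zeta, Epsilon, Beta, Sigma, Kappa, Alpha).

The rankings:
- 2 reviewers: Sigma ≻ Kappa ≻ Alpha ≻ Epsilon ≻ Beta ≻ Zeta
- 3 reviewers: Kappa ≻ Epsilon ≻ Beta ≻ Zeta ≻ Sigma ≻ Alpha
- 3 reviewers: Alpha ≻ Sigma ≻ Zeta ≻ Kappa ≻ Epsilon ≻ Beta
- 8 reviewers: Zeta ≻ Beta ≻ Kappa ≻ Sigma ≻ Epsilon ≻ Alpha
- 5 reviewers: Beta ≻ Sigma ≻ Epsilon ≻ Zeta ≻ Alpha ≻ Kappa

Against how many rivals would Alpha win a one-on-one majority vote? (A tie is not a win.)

Alpha against each rival (21 reviewers):
Alpha vs Zeta: 5 to 16, Zeta.
Alpha vs Epsilon: Alpha is ranked higher on 2+3 = 5 ballots, Epsilon on 16. Epsilon wins 16–5.
Alpha vs Beta: Alpha preferred on 2+3 = 5 ballots; Beta wins 16–5.
Alpha vs Sigma: Sigma wins 18–3.
Alpha vs Kappa: Kappa, 13–8.
Alpha beats no one; loses to Zeta, Epsilon, Beta, Sigma, Kappa — 0 pairwise wins.

0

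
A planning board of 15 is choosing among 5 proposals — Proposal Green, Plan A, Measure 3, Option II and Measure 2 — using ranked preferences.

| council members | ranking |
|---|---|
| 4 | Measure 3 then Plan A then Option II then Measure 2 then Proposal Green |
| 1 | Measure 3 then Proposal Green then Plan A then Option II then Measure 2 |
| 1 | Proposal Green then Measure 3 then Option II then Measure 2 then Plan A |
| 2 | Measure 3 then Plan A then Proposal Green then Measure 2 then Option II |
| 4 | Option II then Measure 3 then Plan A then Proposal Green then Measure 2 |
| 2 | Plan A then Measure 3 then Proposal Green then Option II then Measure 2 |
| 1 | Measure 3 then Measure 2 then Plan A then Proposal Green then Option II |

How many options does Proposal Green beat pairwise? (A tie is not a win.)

1

Proposal Green against each rival (15 council members):
Proposal Green vs Plan A: Plan A, 13–2.
Proposal Green vs Measure 3: 1 for Proposal Green, 14 for Measure 3 — Measure 3 by 14–1.
Proposal Green vs Option II: Option II wins 8–7.
Proposal Green–Measure 2: Proposal Green 10–5.
Proposal Green beats Measure 2; loses to Plan A, Measure 3, Option II — 1 pairwise win.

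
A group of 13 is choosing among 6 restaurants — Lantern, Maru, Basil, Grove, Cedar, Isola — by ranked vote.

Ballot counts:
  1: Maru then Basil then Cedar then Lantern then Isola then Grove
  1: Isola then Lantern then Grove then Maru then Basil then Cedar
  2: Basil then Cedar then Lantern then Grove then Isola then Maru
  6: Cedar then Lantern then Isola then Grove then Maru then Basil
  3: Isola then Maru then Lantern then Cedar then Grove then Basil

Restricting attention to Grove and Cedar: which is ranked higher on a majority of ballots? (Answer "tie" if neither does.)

Cedar

Ballots ranking Grove above Cedar: 1.
Ballots ranking Cedar above Grove: 13 − 1 = 12.
Cedar wins the head-to-head 12–1.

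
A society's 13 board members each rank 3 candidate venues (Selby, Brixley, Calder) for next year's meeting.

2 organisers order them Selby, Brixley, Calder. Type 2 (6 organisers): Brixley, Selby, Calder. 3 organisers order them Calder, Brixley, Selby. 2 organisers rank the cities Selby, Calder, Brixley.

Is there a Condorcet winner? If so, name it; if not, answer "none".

Brixley

Check each pair by majority over 13 ballots:
Selby vs Brixley: 4 to 9, Brixley.
Selby vs Calder: 10 to 3, Selby.
Brixley vs Calder: Brixley is ranked higher on 2+6 = 8 ballots, Calder on 5. Brixley wins 8–5.
Brixley wins every pairwise contest, so Brixley is the Condorcet winner.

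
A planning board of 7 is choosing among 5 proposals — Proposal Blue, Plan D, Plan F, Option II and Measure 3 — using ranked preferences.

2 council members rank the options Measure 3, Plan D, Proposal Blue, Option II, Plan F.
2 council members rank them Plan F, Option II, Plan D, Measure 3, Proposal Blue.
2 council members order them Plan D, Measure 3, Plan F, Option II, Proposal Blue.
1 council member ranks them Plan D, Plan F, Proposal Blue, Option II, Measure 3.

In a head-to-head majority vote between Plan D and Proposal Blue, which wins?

Ballots ranking Plan D above Proposal Blue: 2 + 2 + 2 + 1 = 7.
Ballots ranking Proposal Blue above Plan D: 7 − 7 = 0.
Plan D wins the head-to-head 7–0.

Plan D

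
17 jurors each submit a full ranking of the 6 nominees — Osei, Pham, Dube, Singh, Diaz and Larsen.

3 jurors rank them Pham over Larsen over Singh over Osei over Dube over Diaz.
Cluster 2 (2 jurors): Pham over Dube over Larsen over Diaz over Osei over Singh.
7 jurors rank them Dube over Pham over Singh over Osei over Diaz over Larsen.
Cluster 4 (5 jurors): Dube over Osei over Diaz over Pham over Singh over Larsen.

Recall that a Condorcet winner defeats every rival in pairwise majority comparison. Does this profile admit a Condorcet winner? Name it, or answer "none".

Dube

Check each pair by majority over 17 ballots:
Osei vs Pham: Pham wins 12–5.
Osei vs Dube: Dube wins 14–3.
Osei vs Singh: Osei is ranked higher on 2+5 = 7 ballots, Singh on 10. Singh wins 10–7.
Osei vs Diaz: Osei preferred on 3+7+5 = 15 ballots; Osei wins 15–2.
Osei vs Larsen: 7+5 = 12 for Osei, 5 for Larsen — Osei by 12–5.
Pham vs Dube: 5 to 12, Dube.
Pham vs Singh: Pham is ranked higher on 3+2+7+5 = 17 ballots, Singh on 0. Pham wins 17–0.
Pham vs Diaz: 12 to 5, Pham.
Pham–Larsen: Pham 17–0.
Dube–Singh: Dube 14–3.
Dube–Diaz: Dube 17–0.
Dube vs Larsen: Dube preferred on 2+7+5 = 14 ballots; Dube wins 14–3.
Singh–Diaz: Singh 10–7.
Singh vs Larsen: Singh preferred on 7+5 = 12 ballots; Singh wins 12–5.
Diaz vs Larsen: Diaz, 12–5.
Dube wins every pairwise contest, so Dube is the Condorcet winner.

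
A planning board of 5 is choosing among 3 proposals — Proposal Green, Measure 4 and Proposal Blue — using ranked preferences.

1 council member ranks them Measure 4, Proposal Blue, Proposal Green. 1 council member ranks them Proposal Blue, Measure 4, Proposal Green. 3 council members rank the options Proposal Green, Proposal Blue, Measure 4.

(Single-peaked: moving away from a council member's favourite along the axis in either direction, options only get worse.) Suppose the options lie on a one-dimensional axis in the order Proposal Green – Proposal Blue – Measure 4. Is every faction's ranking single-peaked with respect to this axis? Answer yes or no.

yes

Axis positions: Proposal Green=1, Proposal Blue=2, Measure 4=3.
Faction 1 (peak Measure 4 at position 3): ranking walks positions 3-2-1, expanding outward from the peak — single-peaked.
Faction 2 (peak Proposal Blue at position 2): ranking walks positions 2-3-1, expanding outward from the peak — single-peaked.
Faction 3 (peak Proposal Green at position 1): ranking walks positions 1-2-3, expanding outward from the peak — single-peaked.
Every ranking is single-peaked on this axis.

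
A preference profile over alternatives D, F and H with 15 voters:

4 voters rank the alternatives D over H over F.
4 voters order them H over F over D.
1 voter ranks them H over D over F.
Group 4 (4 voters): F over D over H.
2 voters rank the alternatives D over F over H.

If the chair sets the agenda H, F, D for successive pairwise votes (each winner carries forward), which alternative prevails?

D

Round 1: H vs F — 9–6, H advances.
Round 2: H vs D — 5–10, D advances.
The agenda winner is D.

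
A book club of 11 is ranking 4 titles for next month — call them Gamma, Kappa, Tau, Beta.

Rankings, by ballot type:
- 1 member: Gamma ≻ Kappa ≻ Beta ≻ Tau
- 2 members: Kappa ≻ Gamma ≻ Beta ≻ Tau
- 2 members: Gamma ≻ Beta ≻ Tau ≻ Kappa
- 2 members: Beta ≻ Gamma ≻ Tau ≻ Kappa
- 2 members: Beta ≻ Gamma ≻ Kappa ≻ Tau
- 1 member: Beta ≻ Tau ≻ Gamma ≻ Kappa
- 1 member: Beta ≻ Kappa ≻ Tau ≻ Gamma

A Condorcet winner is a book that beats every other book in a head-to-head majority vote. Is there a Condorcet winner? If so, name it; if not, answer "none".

Beta

Check each pair by majority over 11 ballots:
Gamma vs Kappa: Gamma wins 8–3.
Gamma vs Tau: Gamma preferred on 1+2+2+2+2 = 9 ballots; Gamma wins 9–2.
Gamma vs Beta: Beta wins 6–5.
Kappa vs Tau: 6 to 5, Kappa.
Kappa vs Beta: Kappa is ranked higher on 1+2 = 3 ballots, Beta on 8. Beta wins 8–3.
Tau vs Beta: 0 for Tau, 11 for Beta — Beta by 11–0.
Beta defeats every rival head-to-head and is the Condorcet winner.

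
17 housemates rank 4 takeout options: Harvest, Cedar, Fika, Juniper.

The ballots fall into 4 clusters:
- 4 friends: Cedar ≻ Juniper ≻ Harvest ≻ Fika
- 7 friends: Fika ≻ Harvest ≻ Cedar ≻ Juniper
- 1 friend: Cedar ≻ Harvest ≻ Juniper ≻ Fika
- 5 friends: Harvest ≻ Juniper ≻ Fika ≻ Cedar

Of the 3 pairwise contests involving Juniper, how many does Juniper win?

Juniper against each rival (17 friends):
Juniper vs Harvest: Juniper preferred on 4 ballots; Harvest wins 13–4.
Juniper vs Cedar: 5 to 12, Cedar.
Juniper vs Fika: 4+1+5 = 10 for Juniper, 7 for Fika — Juniper by 10–7.
Juniper beats Fika; loses to Harvest, Cedar — 1 pairwise win.

1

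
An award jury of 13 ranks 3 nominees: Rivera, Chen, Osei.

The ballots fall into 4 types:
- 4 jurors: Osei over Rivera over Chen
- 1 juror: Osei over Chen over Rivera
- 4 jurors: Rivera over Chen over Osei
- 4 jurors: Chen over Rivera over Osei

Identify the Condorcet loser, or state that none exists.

Head-to-head results (13 jurors):
Rivera vs Chen: Rivera is ranked higher on 4+4 = 8 ballots, Chen on 5. Rivera wins 8–5.
Rivera vs Osei: Rivera wins 8–5.
Chen vs Osei: 8 to 5, Chen.
Osei is beaten in every head-to-head and is the Condorcet loser.

Osei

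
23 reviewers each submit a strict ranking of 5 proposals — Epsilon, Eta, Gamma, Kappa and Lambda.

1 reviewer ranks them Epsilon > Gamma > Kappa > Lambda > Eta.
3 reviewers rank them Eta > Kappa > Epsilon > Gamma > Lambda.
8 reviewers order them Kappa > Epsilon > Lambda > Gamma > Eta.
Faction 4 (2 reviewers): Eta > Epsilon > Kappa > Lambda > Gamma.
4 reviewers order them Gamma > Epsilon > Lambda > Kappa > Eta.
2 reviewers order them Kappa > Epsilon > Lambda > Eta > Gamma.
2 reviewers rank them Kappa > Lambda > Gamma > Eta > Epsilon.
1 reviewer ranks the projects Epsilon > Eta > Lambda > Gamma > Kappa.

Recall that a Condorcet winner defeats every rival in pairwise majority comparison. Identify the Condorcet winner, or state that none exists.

Pairwise majorities:
Epsilon vs Eta: Epsilon preferred on 1+8+4+2+1 = 16 ballots; Epsilon wins 16–7.
Epsilon vs Gamma: 1+3+8+2+2+1 = 17 for Epsilon, 6 for Gamma — Epsilon by 17–6.
Epsilon vs Kappa: 8 to 15, Kappa.
Epsilon vs Lambda: 21 for Epsilon, 2 for Lambda — Epsilon by 21–2.
Eta vs Gamma: Eta is ranked higher on 3+2+2+1 = 8 ballots, Gamma on 15. Gamma wins 15–8.
Eta vs Kappa: 3+2+1 = 6 for Eta, 17 for Kappa — Kappa by 17–6.
Eta vs Lambda: Eta preferred on 3+2+1 = 6 ballots; Lambda wins 17–6.
Gamma vs Kappa: 6 to 17, Kappa.
Gamma vs Lambda: Gamma is ranked higher on 1+3+4 = 8 ballots, Lambda on 15. Lambda wins 15–8.
Kappa vs Lambda: 18 to 5, Kappa.
Kappa wins every pairwise contest, so Kappa is the Condorcet winner.

Kappa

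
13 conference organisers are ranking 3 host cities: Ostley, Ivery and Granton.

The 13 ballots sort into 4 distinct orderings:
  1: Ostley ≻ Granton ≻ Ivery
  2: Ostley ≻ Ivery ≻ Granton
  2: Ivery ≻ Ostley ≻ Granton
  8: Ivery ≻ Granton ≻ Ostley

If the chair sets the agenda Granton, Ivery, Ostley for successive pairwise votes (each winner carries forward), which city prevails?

Round 1: Granton vs Ivery — 1–12, Ivery advances.
Round 2: Ivery vs Ostley — 10–3, Ivery advances.
The agenda winner is Ivery.

Ivery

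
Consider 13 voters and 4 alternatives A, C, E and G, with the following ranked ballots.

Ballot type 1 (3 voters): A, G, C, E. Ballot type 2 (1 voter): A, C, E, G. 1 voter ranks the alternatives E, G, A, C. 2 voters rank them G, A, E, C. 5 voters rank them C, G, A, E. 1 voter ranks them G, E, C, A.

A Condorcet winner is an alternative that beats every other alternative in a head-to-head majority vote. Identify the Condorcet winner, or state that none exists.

G

Pairwise majorities:
A–C: A 7–6.
A vs E: A, 11–2.
A vs G: G wins 9–4.
C vs E: C, 9–4.
C vs G: G wins 7–6.
E vs G: G, 11–2.
Only G has no losses; G is the Condorcet winner.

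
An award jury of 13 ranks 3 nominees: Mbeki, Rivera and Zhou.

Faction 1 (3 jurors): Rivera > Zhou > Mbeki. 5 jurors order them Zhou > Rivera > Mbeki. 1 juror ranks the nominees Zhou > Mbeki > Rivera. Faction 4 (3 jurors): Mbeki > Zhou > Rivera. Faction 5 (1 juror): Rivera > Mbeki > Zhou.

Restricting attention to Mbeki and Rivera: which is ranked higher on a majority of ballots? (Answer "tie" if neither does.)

Rivera

Ballots ranking Mbeki above Rivera: 1 + 3 = 4.
Ballots ranking Rivera above Mbeki: 13 − 4 = 9.
Rivera wins the head-to-head 9–4.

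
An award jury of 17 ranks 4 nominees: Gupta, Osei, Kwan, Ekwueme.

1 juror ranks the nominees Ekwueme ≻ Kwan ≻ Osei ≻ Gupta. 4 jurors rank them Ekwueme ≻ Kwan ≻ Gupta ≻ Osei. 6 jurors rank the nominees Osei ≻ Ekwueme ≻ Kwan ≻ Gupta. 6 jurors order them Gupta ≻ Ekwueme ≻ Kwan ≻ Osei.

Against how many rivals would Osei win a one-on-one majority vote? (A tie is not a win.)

0

Osei against each rival (17 jurors):
Osei vs Gupta: Osei is ranked higher on 1+6 = 7 ballots, Gupta on 10. Gupta wins 10–7.
Osei–Kwan: Kwan 11–6.
Osei vs Ekwueme: Osei is ranked higher on 6 ballots, Ekwueme on 11. Ekwueme wins 11–6.
Osei beats no one; loses to Gupta, Kwan, Ekwueme — 0 pairwise wins.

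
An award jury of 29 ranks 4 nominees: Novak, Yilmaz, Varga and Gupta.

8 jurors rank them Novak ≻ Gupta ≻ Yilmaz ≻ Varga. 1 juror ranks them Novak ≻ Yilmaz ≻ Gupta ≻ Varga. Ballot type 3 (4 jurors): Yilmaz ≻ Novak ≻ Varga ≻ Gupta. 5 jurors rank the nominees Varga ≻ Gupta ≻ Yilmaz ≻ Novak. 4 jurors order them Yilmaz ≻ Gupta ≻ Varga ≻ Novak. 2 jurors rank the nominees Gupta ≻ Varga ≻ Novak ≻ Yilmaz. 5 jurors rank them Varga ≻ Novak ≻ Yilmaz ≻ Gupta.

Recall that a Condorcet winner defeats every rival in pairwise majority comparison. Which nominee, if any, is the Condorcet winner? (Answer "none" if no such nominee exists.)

none

Head-to-head results (29 jurors):
Novak–Yilmaz: Novak 16–13.
Novak–Varga: Varga 16–13.
Novak vs Gupta: 18 to 11, Novak.
Yilmaz–Varga: Yilmaz 17–12.
Yilmaz vs Gupta: Yilmaz is ranked higher on 1+4+4+5 = 14 ballots, Gupta on 15. Gupta wins 15–14.
Varga–Gupta: Gupta 15–14.
Every nominee loses at least once (Novak loses to Varga; Yilmaz loses to Novak; Varga loses to Yilmaz; Gupta loses to Novak). The majority relation contains the cycle Novak beats Yilmaz beats Varga beats Novak, so there is no Condorcet winner.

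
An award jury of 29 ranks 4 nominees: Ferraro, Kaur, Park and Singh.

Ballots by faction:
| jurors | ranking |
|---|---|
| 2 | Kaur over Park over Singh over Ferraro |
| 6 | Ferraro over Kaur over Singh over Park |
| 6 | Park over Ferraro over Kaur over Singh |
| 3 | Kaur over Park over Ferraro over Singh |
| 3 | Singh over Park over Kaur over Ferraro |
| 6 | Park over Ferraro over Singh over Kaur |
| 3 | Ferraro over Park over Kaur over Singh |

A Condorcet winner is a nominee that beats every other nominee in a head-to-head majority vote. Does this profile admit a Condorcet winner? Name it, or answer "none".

Pairwise majorities:
Ferraro vs Kaur: Ferraro preferred on 6+6+6+3 = 21 ballots; Ferraro wins 21–8.
Ferraro vs Park: Ferraro preferred on 6+3 = 9 ballots; Park wins 20–9.
Ferraro vs Singh: 24 to 5, Ferraro.
Kaur vs Park: Kaur is ranked higher on 2+6+3 = 11 ballots, Park on 18. Park wins 18–11.
Kaur vs Singh: 20 to 9, Kaur.
Park vs Singh: 2+6+3+6+3 = 20 for Park, 9 for Singh — Park by 20–9.
Only Park has no losses; Park is the Condorcet winner.

Park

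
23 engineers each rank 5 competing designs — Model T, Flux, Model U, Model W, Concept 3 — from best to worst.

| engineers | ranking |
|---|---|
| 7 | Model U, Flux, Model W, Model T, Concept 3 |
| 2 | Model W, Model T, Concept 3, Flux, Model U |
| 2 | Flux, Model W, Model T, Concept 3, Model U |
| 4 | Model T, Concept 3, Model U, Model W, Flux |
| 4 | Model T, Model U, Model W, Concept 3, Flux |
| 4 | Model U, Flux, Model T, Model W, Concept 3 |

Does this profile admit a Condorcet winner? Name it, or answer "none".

none

Pairwise majorities:
Model T vs Flux: Model T preferred on 2+4+4 = 10 ballots; Flux wins 13–10.
Model T vs Model U: 12 to 11, Model T.
Model T vs Model W: Model T is ranked higher on 4+4+4 = 12 ballots, Model W on 11. Model T wins 12–11.
Model T vs Concept 3: Model T, 23–0.
Flux vs Model U: 4 to 19, Model U.
Flux vs Model W: Flux wins 13–10.
Flux–Concept 3: Flux 13–10.
Model U–Model W: Model U 19–4.
Model U vs Concept 3: Model U wins 15–8.
Model W vs Concept 3: 7+2+2+4+4 = 19 for Model W, 4 for Concept 3 — Model W by 19–4.
Every design loses at least once (Model T loses to Flux; Flux loses to Model U; Model U loses to Model T; Model W loses to Model T; Concept 3 loses to Model T). The majority relation contains the cycle Model T beats Model U beats Flux beats Model T, so there is no Condorcet winner.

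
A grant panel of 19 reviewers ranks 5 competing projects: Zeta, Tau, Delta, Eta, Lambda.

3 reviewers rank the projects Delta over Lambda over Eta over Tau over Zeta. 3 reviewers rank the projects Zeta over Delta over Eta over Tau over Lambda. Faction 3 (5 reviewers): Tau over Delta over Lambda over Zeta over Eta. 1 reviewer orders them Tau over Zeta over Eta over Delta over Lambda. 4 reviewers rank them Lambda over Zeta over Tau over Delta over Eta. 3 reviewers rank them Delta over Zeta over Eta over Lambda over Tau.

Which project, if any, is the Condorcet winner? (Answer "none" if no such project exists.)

Head-to-head results (19 reviewers):
Zeta–Tau: Zeta 10–9.
Zeta vs Delta: 8 to 11, Delta.
Zeta vs Eta: Zeta wins 16–3.
Zeta vs Lambda: 3+1+3 = 7 for Zeta, 12 for Lambda — Lambda by 12–7.
Tau vs Delta: 10 to 9, Tau.
Tau vs Eta: Tau wins 10–9.
Tau vs Lambda: Lambda, 10–9.
Delta vs Eta: Delta wins 18–1.
Delta–Lambda: Delta 15–4.
Eta vs Lambda: 3+1+3 = 7 for Eta, 12 for Lambda — Lambda by 12–7.
Every project loses at least once (Zeta loses to Delta; Tau loses to Zeta; Delta loses to Tau; Eta loses to Zeta; Lambda loses to Delta). The majority relation contains the cycle Zeta > Tau > Delta > Zeta, so there is no Condorcet winner.

none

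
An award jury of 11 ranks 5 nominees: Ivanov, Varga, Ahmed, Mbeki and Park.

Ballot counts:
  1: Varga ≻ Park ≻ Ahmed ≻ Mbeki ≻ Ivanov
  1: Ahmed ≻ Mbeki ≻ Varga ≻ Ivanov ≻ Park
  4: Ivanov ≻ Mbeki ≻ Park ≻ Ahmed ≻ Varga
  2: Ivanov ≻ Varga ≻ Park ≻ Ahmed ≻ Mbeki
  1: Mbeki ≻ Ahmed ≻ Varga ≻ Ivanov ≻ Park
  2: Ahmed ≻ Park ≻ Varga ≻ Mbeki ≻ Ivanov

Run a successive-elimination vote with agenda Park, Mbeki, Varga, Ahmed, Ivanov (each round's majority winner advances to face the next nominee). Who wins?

Ivanov

Round 1: Park vs Mbeki — 5–6, Mbeki advances.
Round 2: Mbeki vs Varga — 6–5, Mbeki advances.
Round 3: Mbeki vs Ahmed — 5–6, Ahmed advances.
Round 4: Ahmed vs Ivanov — 5–6, Ivanov advances.
Ivanov survives the agenda.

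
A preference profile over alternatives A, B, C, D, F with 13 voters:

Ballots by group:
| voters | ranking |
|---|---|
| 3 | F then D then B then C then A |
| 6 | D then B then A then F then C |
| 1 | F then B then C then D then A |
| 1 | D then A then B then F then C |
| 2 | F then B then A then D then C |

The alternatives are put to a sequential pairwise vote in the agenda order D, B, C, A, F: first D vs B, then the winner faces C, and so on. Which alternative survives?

Round 1: D vs B — 10–3, D advances.
Round 2: D vs C — 12–1, D advances.
Round 3: D vs A — 11–2, D advances.
Round 4: D vs F — 7–6, D advances.
D survives the agenda.

D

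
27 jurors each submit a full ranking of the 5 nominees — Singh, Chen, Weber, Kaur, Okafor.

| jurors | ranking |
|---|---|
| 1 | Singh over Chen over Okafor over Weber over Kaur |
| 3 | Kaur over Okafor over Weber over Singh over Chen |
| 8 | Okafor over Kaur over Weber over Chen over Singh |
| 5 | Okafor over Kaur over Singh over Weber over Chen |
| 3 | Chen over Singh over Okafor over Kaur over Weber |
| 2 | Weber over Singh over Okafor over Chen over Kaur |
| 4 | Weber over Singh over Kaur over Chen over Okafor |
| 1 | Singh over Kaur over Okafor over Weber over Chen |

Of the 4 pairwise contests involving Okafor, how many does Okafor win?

4

Okafor against each rival (27 jurors):
Okafor vs Singh: 16 to 11, Okafor.
Okafor vs Chen: Okafor is ranked higher on 3+8+5+2+1 = 19 ballots, Chen on 8. Okafor wins 19–8.
Okafor vs Weber: 1+3+8+5+3+1 = 21 for Okafor, 6 for Weber — Okafor by 21–6.
Okafor vs Kaur: Okafor wins 19–8.
Okafor beats Singh, Chen, Weber, Kaur — 4 pairwise wins.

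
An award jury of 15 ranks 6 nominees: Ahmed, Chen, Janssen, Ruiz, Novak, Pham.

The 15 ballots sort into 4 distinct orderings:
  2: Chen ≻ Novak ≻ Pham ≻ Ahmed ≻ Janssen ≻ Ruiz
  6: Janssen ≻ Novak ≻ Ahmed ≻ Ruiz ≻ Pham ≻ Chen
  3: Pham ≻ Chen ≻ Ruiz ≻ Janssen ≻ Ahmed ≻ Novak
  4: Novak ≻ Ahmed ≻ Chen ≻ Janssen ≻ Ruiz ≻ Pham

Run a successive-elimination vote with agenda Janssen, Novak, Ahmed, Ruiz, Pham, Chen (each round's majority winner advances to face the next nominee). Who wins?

Chen

Round 1: Janssen vs Novak — 9–6, Janssen advances.
Round 2: Janssen vs Ahmed — 9–6, Janssen advances.
Round 3: Janssen vs Ruiz — 12–3, Janssen advances.
Round 4: Janssen vs Pham — 10–5, Janssen advances.
Round 5: Janssen vs Chen — 6–9, Chen advances.
The agenda winner is Chen.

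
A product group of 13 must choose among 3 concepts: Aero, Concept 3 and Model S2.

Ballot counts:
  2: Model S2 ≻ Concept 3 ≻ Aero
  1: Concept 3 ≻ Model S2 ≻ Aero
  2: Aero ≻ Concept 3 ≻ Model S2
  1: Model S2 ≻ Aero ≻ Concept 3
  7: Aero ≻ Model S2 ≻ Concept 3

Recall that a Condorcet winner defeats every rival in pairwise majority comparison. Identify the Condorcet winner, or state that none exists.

Pairwise majorities:
Aero vs Concept 3: Aero preferred on 2+1+7 = 10 ballots; Aero wins 10–3.
Aero vs Model S2: Aero is ranked higher on 2+7 = 9 ballots, Model S2 on 4. Aero wins 9–4.
Concept 3 vs Model S2: Concept 3 is ranked higher on 1+2 = 3 ballots, Model S2 on 10. Model S2 wins 10–3.
Aero defeats every rival head-to-head and is the Condorcet winner.

Aero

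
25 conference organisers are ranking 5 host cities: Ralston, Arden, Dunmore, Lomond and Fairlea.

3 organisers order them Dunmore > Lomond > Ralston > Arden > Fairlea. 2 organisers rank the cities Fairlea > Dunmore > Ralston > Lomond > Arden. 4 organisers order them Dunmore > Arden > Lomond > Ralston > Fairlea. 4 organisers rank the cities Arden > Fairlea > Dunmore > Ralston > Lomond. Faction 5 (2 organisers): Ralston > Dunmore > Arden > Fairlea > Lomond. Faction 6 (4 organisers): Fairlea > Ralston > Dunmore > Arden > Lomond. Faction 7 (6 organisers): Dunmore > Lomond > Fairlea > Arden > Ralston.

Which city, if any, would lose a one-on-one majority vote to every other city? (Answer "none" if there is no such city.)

Head-to-head results (25 organisers):
Ralston vs Arden: 3+2+2+4 = 11 for Ralston, 14 for Arden — Arden by 14–11.
Ralston vs Dunmore: Ralston is ranked higher on 2+4 = 6 ballots, Dunmore on 19. Dunmore wins 19–6.
Ralston vs Lomond: Lomond wins 13–12.
Ralston vs Fairlea: Fairlea wins 16–9.
Arden vs Dunmore: Arden preferred on 4 ballots; Dunmore wins 21–4.
Arden–Lomond: Arden 14–11.
Arden–Fairlea: Arden 13–12.
Dunmore vs Lomond: 25 to 0, Dunmore.
Dunmore vs Fairlea: Dunmore, 15–10.
Lomond vs Fairlea: Lomond wins 13–12.
Ralston loses to every other city — it is the Condorcet loser.

Ralston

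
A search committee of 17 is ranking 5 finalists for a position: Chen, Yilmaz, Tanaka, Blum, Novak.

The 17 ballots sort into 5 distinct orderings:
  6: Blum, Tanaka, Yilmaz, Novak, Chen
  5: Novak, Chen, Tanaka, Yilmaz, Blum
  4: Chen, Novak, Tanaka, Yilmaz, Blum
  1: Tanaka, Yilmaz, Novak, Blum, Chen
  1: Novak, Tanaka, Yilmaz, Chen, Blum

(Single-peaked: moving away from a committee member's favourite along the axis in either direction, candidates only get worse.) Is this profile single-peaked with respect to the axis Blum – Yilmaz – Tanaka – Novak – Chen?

no

Axis positions: Blum=1, Yilmaz=2, Tanaka=3, Novak=4, Chen=5.
Type 1: ranking walks positions 1-3-2-4-5; Tanaka is ranked above Yilmaz even though Yilmaz lies between Tanaka and the peak Blum on the axis — preferences dip and rise again. Not single-peaked.
Type 2 (peak Novak at position 4): ranking walks positions 4-5-3-2-1, expanding outward from the peak — single-peaked.
Type 3 (peak Chen at position 5): ranking walks positions 5-4-3-2-1, expanding outward from the peak — single-peaked.
Type 4 (peak Tanaka at position 3): ranking walks positions 3-2-4-1-5, expanding outward from the peak — single-peaked.
Type 5 (peak Novak at position 4): ranking walks positions 4-3-2-5-1, expanding outward from the peak — single-peaked.
Type 1 violates single-peakedness, so the profile is not single-peaked on this axis.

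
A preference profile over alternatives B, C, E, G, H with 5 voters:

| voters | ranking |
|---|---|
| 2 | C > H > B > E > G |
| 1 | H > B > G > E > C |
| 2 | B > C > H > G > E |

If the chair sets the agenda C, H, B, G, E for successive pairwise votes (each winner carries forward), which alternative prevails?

Round 1: C vs H — 4–1, C advances.
Round 2: C vs B — 2–3, B advances.
Round 3: B vs G — 5–0, B advances.
Round 4: B vs E — 5–0, B advances.
B survives the agenda.

B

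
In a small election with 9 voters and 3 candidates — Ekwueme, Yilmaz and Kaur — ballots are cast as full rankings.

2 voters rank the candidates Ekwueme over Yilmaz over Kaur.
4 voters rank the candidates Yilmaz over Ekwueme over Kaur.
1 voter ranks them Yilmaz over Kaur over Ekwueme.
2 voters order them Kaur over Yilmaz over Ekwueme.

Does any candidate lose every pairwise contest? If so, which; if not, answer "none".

Pairwise majorities:
Ekwueme vs Yilmaz: 2 for Ekwueme, 7 for Yilmaz — Yilmaz by 7–2.
Ekwueme vs Kaur: Ekwueme, 6–3.
Yilmaz vs Kaur: 7 to 2, Yilmaz.
Only Kaur has no wins; Kaur is the Condorcet loser.

Kaur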